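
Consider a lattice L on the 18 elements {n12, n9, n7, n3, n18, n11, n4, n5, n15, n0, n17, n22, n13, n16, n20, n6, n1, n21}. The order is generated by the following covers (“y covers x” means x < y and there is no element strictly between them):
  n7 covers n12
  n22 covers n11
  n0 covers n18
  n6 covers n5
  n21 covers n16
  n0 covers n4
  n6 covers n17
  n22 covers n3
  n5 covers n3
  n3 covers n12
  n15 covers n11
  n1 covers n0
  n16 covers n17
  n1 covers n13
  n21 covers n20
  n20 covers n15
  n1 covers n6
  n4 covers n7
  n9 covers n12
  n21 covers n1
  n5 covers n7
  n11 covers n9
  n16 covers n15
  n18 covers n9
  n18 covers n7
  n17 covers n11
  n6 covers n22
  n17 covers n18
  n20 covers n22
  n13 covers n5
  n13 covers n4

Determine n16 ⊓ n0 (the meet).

n18

Common lower bounds of {n16, n0}: n12, n18, n7, n9.
The greatest among these is n18.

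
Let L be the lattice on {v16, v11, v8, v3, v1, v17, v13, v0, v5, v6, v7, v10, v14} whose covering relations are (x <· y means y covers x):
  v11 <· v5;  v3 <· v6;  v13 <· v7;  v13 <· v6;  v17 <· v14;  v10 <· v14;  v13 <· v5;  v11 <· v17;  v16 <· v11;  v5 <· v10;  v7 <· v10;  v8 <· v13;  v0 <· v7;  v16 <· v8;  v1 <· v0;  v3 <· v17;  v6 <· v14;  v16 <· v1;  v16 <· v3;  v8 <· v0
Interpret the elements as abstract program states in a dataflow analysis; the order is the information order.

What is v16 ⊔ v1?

v1

Common upper bounds of {v16, v1}: v0, v1, v10, v14, v7.
The least among these is v1.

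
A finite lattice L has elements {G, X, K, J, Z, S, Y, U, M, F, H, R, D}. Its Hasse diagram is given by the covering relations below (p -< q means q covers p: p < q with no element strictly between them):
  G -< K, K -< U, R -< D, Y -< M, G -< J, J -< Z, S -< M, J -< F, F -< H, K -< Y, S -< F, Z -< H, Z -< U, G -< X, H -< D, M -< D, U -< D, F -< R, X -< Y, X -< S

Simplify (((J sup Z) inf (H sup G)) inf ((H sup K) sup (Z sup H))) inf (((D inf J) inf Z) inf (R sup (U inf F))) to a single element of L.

J

J ∨ Z = Z
H ∨ G = H
Z ∧ H = Z
H ∨ K = D
Z ∨ H = H
D ∨ H = D
Z ∧ D = Z
D ∧ J = J
J ∧ Z = J
U ∧ F = J
R ∨ J = R
J ∧ R = J
Z ∧ J = J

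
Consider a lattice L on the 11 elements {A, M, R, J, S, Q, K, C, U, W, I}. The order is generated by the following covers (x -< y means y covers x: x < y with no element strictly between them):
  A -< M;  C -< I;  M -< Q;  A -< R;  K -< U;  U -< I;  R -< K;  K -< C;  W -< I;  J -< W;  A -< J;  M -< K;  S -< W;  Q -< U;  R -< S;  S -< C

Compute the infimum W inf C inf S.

Common lower bounds of {W, C, S}: A, R, S.
The greatest among these is S.

S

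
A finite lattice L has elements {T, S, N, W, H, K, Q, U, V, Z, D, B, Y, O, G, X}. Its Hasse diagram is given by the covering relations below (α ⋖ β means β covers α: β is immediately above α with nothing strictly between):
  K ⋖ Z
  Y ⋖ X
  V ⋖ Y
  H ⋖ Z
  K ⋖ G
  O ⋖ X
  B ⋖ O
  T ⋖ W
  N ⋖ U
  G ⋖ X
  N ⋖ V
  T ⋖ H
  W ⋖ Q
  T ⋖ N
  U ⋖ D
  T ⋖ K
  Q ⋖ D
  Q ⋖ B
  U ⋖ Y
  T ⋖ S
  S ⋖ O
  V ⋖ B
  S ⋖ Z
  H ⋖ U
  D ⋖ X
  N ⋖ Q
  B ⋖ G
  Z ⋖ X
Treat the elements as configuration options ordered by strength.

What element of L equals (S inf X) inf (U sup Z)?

S ∧ X = S
U ∨ Z = X
S ∧ X = S

S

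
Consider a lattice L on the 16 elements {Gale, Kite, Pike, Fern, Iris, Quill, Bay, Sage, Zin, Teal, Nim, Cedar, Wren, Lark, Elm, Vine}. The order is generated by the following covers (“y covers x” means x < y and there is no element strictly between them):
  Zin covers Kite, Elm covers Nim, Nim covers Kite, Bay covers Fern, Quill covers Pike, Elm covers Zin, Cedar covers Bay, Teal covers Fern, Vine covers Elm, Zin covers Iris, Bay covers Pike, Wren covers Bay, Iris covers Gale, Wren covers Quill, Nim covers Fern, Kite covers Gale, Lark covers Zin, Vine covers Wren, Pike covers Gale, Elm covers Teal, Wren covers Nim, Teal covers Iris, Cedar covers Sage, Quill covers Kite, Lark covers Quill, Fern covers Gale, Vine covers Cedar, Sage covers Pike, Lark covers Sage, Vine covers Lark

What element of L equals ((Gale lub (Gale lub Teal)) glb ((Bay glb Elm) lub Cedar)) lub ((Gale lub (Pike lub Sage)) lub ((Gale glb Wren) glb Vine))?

Gale ∨ Teal = Teal
Gale ∨ Teal = Teal
Bay ∧ Elm = Fern
Fern ∨ Cedar = Cedar
Teal ∧ Cedar = Fern
Pike ∨ Sage = Sage
Gale ∨ Sage = Sage
Gale ∧ Wren = Gale
Gale ∧ Vine = Gale
Sage ∨ Gale = Sage
Fern ∨ Sage = Cedar

Cedar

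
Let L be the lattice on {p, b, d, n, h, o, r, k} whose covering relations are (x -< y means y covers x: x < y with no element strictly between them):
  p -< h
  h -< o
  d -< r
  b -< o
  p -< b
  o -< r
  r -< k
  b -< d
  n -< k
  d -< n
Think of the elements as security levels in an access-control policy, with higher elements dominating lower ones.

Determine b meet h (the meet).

p

Common lower bounds of {b, h}: p.
The greatest among these is p.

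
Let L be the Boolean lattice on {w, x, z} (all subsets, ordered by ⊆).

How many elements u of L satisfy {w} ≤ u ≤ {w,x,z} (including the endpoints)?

The interval [{w}, {w,x,z}] = {{w,x,z}, {w,x}, {w,z}, {w}}, which has 4 elements.

4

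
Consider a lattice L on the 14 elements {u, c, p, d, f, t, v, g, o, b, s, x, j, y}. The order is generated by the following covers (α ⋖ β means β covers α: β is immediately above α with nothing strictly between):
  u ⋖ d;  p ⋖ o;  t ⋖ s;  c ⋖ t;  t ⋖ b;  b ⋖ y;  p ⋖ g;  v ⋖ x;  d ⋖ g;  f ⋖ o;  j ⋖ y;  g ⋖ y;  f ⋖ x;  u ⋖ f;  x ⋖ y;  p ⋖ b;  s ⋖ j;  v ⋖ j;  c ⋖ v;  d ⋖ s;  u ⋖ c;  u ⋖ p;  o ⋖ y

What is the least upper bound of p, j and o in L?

Common upper bounds of {p, j, o}: y.
The least among these is y.

y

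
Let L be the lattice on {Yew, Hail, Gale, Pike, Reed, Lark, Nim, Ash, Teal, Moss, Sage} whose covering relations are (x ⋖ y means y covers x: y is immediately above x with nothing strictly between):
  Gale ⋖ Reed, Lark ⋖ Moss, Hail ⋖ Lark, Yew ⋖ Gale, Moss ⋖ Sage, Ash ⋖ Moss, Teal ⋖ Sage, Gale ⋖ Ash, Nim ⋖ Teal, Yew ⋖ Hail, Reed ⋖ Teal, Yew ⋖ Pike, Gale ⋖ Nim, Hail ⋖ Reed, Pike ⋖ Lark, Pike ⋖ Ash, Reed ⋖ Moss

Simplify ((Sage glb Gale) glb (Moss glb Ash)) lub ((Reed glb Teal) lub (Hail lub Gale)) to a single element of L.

Sage ∧ Gale = Gale
Moss ∧ Ash = Ash
Gale ∧ Ash = Gale
Reed ∧ Teal = Reed
Hail ∨ Gale = Reed
Reed ∨ Reed = Reed
Gale ∨ Reed = Reed

Reed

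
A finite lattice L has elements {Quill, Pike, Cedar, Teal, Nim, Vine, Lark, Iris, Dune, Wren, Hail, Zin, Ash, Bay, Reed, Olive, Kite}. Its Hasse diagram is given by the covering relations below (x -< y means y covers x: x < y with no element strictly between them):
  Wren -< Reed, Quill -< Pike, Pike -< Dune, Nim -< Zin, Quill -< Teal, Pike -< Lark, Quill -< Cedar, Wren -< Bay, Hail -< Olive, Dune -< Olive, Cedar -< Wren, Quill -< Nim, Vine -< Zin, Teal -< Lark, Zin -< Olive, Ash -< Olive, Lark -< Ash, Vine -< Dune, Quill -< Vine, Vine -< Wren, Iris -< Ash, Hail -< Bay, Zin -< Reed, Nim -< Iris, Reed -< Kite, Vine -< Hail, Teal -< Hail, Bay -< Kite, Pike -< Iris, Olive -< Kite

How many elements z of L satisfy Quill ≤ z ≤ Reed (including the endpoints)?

The interval [Quill, Reed] = {Cedar, Nim, Quill, Reed, Vine, Wren, Zin}, which has 7 elements.

7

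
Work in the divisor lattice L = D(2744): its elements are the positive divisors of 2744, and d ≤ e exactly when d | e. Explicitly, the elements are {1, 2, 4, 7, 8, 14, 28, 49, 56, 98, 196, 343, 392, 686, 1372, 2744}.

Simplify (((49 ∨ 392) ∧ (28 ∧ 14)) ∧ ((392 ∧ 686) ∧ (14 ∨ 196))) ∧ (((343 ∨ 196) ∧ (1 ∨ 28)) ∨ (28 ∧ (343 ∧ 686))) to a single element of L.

49 ∨ 392 = 392
28 ∧ 14 = 14
392 ∧ 14 = 14
392 ∧ 686 = 98
14 ∨ 196 = 196
98 ∧ 196 = 98
14 ∧ 98 = 14
343 ∨ 196 = 1372
1 ∨ 28 = 28
1372 ∧ 28 = 28
343 ∧ 686 = 343
28 ∧ 343 = 7
28 ∨ 7 = 28
14 ∧ 28 = 14

14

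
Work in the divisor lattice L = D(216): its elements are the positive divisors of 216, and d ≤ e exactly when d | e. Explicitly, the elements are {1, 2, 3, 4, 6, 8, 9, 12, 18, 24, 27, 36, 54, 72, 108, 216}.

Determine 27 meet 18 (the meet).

9

In the divisibility order, the meet is the greatest common divisor: gcd(27, 18) = 9.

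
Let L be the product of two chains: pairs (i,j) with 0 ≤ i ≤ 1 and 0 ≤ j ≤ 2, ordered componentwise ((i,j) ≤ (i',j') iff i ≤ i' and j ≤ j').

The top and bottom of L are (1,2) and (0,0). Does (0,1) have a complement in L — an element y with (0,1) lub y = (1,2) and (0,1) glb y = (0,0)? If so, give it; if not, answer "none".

none

For every candidate y, either (0,1) ∨ y ≠ (1,2) or (0,1) ∧ y ≠ (0,0); no complement exists.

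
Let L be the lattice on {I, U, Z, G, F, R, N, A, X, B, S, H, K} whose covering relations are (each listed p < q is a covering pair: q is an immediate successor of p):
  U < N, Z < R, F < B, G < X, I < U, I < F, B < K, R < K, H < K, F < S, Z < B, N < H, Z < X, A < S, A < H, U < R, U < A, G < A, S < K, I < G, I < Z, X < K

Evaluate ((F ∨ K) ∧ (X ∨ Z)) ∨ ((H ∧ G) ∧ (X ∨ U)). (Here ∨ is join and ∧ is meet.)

F ∨ K = K
X ∨ Z = X
K ∧ X = X
H ∧ G = G
X ∨ U = K
G ∧ K = G
X ∨ G = X

X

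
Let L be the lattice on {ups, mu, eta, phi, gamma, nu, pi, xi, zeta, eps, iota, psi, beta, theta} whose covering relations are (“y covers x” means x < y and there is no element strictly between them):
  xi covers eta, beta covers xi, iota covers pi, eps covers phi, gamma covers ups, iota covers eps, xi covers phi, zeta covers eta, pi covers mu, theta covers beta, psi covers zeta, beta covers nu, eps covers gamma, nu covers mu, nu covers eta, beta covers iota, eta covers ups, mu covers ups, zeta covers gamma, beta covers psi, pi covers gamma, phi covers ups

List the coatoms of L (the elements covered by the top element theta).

The coatoms are exactly the elements covered by theta: beta.

beta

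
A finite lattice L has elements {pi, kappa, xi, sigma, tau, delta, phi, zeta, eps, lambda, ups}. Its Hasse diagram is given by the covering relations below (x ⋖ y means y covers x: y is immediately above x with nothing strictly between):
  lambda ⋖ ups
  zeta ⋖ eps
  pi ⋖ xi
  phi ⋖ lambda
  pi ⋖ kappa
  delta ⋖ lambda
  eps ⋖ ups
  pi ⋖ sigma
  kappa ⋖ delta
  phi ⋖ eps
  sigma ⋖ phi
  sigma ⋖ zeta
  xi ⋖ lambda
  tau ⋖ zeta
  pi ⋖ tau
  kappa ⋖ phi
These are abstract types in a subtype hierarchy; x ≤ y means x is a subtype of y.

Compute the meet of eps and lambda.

Common lower bounds of {eps, lambda}: kappa, phi, pi, sigma.
The greatest among these is phi.

phi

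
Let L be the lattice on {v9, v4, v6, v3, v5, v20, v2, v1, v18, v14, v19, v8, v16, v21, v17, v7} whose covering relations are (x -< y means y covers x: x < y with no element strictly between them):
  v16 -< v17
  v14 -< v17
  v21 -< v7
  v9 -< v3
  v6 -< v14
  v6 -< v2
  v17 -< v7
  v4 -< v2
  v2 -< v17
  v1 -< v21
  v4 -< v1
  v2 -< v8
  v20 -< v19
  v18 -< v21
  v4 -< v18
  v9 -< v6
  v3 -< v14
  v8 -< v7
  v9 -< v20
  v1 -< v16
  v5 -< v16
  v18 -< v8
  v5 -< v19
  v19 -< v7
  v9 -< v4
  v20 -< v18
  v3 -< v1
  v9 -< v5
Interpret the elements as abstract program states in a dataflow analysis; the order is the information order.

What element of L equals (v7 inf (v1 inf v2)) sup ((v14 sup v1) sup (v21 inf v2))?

v1 ∧ v2 = v4
v7 ∧ v4 = v4
v14 ∨ v1 = v17
v21 ∧ v2 = v4
v17 ∨ v4 = v17
v4 ∨ v17 = v17

v17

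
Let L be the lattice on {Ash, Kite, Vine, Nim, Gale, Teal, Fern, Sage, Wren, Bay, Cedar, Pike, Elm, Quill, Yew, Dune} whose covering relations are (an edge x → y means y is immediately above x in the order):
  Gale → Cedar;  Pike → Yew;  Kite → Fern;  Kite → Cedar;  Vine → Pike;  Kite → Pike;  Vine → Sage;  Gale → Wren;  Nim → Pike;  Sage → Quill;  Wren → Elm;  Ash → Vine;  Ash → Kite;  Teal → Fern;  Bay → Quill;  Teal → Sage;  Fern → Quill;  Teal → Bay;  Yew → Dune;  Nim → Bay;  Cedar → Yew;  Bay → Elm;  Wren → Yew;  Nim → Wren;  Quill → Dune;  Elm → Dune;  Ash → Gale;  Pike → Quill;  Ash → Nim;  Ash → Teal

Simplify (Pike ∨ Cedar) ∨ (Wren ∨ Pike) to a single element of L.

Pike ∨ Cedar = Yew
Wren ∨ Pike = Yew
Yew ∨ Yew = Yew

Yew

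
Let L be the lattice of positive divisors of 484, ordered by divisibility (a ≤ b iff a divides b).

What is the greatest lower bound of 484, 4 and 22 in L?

Common lower bounds of {484, 4, 22}: 1, 2.
The greatest among these is 2.

2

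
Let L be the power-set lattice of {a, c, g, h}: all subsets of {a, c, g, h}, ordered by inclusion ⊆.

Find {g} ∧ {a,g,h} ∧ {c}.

∅

Under ⊆, meet is intersection: {g} ∩ {a,g,h} ∩ {c} = ∅.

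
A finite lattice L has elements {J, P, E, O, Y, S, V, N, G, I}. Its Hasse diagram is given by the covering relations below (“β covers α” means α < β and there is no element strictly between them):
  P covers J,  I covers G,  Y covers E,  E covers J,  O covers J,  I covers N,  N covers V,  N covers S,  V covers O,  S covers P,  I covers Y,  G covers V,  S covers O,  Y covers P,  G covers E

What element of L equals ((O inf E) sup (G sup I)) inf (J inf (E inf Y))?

O ∧ E = J
G ∨ I = I
J ∨ I = I
E ∧ Y = E
J ∧ E = J
I ∧ J = J

J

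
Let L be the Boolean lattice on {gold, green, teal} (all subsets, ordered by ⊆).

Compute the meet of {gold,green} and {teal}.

Under ⊆, meet is intersection: {gold,green} ∩ {teal} = ∅.

∅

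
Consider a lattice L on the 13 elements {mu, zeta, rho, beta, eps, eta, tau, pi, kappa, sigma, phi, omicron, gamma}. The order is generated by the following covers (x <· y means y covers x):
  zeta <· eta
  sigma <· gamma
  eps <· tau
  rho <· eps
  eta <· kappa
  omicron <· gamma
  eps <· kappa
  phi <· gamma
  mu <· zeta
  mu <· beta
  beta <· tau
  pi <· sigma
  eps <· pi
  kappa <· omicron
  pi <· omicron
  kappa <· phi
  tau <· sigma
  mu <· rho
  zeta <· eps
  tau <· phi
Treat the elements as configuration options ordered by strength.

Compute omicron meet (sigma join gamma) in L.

omicron

sigma ∨ gamma = gamma
omicron ∧ gamma = omicron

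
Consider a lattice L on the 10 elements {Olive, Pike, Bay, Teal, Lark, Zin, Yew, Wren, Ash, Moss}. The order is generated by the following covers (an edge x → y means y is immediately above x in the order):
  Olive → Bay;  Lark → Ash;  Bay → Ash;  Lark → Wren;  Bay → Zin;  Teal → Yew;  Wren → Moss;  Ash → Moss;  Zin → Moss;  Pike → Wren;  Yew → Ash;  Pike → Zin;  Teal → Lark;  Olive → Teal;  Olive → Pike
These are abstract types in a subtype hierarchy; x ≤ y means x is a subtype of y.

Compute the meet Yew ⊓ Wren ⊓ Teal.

Teal

Common lower bounds of {Yew, Wren, Teal}: Olive, Teal.
The greatest among these is Teal.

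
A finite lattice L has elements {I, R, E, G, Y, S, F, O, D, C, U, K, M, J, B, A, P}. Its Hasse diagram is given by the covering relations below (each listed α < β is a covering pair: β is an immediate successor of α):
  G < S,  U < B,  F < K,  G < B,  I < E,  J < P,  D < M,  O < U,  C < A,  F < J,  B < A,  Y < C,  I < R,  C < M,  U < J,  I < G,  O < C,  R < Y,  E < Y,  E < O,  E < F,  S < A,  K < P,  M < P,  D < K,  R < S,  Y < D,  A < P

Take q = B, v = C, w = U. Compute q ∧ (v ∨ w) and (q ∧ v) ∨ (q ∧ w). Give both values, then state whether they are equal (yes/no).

v ∨ w = A, so q ∧ (v ∨ w) = B ∧ A = B.
q ∧ v = O and q ∧ w = U, so (q ∧ v) ∨ (q ∧ w) = O ∨ U = U.
Equal: no.

B; U; no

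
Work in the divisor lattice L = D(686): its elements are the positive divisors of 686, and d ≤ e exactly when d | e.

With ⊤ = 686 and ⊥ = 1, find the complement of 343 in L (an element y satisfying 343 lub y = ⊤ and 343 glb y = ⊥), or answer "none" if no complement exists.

Need y with 343 ∨ y = 686 and 343 ∧ y = 1.
Checking each element gives: 2.

2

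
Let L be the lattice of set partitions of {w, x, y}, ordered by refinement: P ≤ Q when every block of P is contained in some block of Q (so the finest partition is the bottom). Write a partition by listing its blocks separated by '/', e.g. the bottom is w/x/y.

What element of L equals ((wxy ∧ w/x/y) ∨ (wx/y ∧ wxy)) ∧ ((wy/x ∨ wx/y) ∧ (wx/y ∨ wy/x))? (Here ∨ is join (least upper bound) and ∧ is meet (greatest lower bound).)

wxy ∧ w/x/y = w/x/y
wx/y ∧ wxy = wx/y
w/x/y ∨ wx/y = wx/y
wy/x ∨ wx/y = wxy
wx/y ∨ wy/x = wxy
wxy ∧ wxy = wxy
wx/y ∧ wxy = wx/y

wx/y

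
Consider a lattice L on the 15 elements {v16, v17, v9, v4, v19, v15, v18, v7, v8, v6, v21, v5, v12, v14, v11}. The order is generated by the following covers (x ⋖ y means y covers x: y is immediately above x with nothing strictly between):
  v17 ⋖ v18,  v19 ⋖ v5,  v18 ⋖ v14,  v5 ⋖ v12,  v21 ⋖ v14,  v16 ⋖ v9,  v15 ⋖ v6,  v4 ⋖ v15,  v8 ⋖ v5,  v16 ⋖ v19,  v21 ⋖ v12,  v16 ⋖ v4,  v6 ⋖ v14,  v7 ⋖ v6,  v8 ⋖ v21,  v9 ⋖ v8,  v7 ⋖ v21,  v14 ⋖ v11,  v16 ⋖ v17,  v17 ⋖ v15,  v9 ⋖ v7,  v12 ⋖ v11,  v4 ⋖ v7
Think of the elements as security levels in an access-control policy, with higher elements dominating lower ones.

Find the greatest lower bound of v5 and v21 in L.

Common lower bounds of {v5, v21}: v16, v8, v9.
The greatest among these is v8.

v8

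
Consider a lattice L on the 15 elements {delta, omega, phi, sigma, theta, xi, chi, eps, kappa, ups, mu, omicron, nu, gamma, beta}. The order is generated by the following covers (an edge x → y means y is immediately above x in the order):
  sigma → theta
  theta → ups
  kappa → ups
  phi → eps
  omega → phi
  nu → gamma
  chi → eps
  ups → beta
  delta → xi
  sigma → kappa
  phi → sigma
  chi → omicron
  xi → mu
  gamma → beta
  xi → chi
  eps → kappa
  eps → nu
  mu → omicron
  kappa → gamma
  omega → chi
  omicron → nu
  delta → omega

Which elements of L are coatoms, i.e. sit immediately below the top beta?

gamma, ups

The coatoms are exactly the elements covered by beta: gamma, ups.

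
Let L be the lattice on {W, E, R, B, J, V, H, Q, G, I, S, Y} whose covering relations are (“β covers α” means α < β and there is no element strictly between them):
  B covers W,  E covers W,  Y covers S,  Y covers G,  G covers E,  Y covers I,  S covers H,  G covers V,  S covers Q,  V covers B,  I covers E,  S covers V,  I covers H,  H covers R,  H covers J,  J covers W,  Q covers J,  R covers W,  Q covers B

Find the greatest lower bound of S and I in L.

Common lower bounds of {S, I}: H, J, R, W.
The greatest among these is H.

H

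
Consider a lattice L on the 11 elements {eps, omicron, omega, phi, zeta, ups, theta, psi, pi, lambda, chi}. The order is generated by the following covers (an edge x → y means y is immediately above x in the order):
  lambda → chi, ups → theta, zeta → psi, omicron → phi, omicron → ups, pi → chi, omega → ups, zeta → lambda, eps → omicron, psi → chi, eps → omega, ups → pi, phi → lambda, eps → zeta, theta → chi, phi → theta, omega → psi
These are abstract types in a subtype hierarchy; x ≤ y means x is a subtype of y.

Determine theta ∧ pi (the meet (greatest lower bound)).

Common lower bounds of {theta, pi}: eps, omega, omicron, ups.
The greatest among these is ups.

ups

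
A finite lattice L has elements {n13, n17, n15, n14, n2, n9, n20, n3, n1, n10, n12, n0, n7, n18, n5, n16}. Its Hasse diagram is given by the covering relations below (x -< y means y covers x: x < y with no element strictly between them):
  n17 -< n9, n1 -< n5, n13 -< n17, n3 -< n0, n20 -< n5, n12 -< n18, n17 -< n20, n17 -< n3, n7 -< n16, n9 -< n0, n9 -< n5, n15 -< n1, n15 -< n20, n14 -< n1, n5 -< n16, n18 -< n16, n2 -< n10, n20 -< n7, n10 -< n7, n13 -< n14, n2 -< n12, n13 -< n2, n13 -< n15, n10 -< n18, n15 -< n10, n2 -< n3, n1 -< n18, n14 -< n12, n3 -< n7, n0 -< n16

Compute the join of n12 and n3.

Common upper bounds of {n12, n3}: n16.
The least among these is n16.

n16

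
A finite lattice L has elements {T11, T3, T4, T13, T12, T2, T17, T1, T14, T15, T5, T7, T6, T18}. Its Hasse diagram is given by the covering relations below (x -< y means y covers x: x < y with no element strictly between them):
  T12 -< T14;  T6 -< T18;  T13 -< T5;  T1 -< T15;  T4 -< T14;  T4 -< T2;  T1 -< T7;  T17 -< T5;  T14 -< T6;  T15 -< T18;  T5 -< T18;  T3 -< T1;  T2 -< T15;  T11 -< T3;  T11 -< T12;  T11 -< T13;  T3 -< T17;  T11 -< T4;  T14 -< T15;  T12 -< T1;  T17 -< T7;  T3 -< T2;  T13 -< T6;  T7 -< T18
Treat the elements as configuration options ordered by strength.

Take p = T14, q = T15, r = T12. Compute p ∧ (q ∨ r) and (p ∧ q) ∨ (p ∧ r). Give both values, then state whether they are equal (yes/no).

T14; T14; yes

q ∨ r = T15, so p ∧ (q ∨ r) = T14 ∧ T15 = T14.
p ∧ q = T14 and p ∧ r = T12, so (p ∧ q) ∨ (p ∧ r) = T14 ∨ T12 = T14.
Equal: yes.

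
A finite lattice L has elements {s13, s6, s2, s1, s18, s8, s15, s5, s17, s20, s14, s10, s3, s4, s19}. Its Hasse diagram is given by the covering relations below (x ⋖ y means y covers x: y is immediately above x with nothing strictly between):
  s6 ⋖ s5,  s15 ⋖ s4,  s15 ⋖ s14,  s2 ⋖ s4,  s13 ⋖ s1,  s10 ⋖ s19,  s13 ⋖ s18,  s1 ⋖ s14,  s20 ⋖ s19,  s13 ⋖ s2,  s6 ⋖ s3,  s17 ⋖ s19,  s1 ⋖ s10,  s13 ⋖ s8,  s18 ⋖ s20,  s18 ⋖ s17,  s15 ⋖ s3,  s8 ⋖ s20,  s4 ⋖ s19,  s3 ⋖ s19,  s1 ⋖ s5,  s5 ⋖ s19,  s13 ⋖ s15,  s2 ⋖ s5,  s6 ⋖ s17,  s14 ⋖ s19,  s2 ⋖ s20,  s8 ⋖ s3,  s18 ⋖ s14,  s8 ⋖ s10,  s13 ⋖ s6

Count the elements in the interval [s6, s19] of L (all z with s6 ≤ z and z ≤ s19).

The interval [s6, s19] = {s17, s19, s3, s5, s6}, which has 5 elements.

5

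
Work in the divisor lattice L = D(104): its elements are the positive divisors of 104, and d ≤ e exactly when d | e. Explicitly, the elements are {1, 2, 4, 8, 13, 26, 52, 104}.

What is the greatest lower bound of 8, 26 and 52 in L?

Common lower bounds of {8, 26, 52}: 1, 2.
The greatest among these is 2.

2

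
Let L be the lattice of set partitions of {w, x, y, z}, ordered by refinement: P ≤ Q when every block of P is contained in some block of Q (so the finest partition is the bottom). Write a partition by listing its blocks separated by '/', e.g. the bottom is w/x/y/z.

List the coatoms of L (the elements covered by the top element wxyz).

w/xyz, wx/yz, wxy/z, wxz/y, wy/xz, wyz/x, wz/xy

The coatoms are exactly the elements covered by wxyz: w/xyz, wx/yz, wxy/z, wxz/y, wy/xz, wyz/x, wz/xy.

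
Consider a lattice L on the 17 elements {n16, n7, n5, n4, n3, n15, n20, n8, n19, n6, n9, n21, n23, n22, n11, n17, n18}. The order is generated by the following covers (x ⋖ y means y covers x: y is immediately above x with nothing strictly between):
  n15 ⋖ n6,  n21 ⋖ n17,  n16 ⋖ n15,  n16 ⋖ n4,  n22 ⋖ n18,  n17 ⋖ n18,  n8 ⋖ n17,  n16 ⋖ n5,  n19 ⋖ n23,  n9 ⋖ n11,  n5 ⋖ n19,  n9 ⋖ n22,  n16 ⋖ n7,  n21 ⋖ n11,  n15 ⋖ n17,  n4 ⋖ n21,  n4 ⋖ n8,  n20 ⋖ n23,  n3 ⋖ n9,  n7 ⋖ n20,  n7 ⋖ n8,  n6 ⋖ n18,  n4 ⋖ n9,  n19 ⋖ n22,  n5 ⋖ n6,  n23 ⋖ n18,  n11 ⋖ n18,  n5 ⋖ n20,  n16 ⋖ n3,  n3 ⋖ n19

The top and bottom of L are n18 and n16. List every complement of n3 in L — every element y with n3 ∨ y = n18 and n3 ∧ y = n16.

n15, n17, n6, n8

Need y with n3 ∨ y = n18 and n3 ∧ y = n16.
Checking each element gives: n15, n17, n6, n8.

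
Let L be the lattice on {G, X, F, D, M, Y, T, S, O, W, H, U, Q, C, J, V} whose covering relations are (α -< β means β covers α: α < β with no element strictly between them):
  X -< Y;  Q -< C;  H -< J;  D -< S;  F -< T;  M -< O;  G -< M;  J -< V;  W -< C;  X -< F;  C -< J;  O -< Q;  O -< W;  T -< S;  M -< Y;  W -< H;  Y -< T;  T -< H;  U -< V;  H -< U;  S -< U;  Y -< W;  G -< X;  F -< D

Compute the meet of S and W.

Common lower bounds of {S, W}: G, M, X, Y.
The greatest among these is Y.

Y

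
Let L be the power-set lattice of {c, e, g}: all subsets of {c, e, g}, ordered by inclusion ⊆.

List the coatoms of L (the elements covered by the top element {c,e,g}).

The coatoms are exactly the elements covered by {c,e,g}: {c,e}, {c,g}, {e,g}.

{c,e}, {c,g}, {e,g}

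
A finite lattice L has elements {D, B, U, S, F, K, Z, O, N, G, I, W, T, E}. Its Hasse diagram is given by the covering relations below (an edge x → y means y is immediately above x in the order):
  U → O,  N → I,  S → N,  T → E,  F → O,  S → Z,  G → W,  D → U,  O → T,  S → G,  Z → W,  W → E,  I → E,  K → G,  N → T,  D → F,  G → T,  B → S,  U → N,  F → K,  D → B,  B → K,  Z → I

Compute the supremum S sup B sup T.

T

Common upper bounds of {S, B, T}: E, T.
The least among these is T.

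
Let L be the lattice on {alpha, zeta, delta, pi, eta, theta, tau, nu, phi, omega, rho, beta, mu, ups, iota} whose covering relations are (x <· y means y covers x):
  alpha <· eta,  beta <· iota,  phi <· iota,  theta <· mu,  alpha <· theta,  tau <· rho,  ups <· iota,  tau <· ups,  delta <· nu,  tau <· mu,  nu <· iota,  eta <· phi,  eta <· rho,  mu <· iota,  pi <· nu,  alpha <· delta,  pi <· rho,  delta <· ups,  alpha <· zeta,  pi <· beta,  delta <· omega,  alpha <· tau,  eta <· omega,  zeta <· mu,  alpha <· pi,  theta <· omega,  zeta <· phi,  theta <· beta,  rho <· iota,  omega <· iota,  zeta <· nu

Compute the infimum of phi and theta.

Common lower bounds of {phi, theta}: alpha.
The greatest among these is alpha.

alpha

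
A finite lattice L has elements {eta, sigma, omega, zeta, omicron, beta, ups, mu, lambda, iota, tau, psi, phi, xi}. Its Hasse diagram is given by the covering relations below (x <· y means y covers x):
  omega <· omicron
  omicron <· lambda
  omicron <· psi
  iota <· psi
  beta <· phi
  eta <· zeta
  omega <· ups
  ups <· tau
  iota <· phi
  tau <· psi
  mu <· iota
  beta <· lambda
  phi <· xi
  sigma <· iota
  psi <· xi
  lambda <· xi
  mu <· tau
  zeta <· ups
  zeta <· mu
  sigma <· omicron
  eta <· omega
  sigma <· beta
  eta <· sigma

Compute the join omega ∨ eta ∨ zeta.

ups

Common upper bounds of {omega, eta, zeta}: psi, tau, ups, xi.
The least among these is ups.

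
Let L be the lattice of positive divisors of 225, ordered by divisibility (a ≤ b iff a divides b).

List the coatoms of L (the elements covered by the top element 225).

The coatoms are exactly the elements covered by 225: 45, 75.

45, 75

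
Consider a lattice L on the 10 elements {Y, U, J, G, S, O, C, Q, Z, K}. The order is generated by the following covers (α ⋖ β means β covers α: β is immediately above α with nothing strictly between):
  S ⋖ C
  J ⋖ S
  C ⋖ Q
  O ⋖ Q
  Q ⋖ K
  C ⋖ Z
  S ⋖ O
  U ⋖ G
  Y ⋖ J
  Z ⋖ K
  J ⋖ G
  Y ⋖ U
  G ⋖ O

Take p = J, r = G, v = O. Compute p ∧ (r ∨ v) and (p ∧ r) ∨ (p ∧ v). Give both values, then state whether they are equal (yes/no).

J; J; yes

r ∨ v = O, so p ∧ (r ∨ v) = J ∧ O = J.
p ∧ r = J and p ∧ v = J, so (p ∧ r) ∨ (p ∧ v) = J ∨ J = J.
Equal: yes.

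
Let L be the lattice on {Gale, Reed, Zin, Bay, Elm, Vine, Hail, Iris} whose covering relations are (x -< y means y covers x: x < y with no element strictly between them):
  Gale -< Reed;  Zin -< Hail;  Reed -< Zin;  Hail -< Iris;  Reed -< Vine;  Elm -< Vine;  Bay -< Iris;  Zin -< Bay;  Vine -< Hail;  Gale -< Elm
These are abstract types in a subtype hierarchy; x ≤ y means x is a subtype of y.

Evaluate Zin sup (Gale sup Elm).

Hail

Gale ∨ Elm = Elm
Zin ∨ Elm = Hail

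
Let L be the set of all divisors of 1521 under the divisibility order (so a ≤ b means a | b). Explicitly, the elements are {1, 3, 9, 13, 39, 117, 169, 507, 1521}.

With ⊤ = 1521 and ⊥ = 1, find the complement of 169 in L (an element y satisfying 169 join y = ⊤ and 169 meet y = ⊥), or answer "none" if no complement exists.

9

Need y with 169 ∨ y = 1521 and 169 ∧ y = 1.
Checking each element gives: 9.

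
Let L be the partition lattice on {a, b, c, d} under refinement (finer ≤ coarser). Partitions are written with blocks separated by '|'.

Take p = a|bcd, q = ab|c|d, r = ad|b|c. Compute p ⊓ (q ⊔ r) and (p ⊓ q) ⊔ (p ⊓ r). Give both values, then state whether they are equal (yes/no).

a|bd|c; a|b|c|d; no

q ⊔ r = abd|c, so p ⊓ (q ⊔ r) = a|bcd ⊓ abd|c = a|bd|c.
p ⊓ q = a|b|c|d and p ⊓ r = a|b|c|d, so (p ⊓ q) ⊔ (p ⊓ r) = a|b|c|d ⊔ a|b|c|d = a|b|c|d.
Equal: no.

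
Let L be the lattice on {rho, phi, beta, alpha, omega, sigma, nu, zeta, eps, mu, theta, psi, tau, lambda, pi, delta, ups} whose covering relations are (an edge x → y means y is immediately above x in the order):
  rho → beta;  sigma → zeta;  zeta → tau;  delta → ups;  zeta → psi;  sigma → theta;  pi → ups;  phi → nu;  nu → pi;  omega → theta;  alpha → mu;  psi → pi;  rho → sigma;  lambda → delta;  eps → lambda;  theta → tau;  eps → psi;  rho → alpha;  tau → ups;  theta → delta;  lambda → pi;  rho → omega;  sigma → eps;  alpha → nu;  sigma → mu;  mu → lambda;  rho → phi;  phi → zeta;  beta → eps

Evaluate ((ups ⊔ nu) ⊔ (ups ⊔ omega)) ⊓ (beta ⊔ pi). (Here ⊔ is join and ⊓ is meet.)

pi

ups ∨ nu = ups
ups ∨ omega = ups
ups ∨ ups = ups
beta ∨ pi = pi
ups ∧ pi = pi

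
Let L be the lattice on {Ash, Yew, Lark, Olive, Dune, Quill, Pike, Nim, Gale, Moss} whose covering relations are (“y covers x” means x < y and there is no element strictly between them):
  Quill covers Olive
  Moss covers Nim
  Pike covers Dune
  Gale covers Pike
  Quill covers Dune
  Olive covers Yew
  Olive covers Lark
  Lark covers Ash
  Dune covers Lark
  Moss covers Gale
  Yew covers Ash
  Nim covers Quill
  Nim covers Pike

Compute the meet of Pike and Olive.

Common lower bounds of {Pike, Olive}: Ash, Lark.
The greatest among these is Lark.

Lark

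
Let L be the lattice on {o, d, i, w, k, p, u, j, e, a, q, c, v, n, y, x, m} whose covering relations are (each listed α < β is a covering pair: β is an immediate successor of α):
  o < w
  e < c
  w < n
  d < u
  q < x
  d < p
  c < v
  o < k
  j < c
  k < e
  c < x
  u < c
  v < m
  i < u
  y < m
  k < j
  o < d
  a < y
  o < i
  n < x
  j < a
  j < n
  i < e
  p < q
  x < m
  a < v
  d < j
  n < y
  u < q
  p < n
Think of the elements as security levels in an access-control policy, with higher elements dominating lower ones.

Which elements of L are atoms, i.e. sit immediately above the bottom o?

The atoms are exactly the elements that cover o: d, i, k, w.

d, i, k, w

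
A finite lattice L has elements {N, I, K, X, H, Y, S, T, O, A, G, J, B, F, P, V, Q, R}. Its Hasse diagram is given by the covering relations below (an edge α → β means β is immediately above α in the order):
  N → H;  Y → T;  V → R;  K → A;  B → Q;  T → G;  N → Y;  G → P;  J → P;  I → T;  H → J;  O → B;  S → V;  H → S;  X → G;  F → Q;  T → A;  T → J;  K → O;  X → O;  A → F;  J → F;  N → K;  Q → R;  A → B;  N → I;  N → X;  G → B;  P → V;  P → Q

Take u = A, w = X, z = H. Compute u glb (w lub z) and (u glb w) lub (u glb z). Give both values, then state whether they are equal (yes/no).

T; N; no

w lub z = P, so u glb (w lub z) = A glb P = T.
u glb w = N and u glb z = N, so (u glb w) lub (u glb z) = N lub N = N.
Equal: no.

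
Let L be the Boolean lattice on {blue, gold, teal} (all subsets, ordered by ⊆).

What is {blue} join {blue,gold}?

Common upper bounds of {{blue}, {blue,gold}}: {blue,gold,teal}, {blue,gold}.
The least among these is {blue,gold}.

{blue,gold}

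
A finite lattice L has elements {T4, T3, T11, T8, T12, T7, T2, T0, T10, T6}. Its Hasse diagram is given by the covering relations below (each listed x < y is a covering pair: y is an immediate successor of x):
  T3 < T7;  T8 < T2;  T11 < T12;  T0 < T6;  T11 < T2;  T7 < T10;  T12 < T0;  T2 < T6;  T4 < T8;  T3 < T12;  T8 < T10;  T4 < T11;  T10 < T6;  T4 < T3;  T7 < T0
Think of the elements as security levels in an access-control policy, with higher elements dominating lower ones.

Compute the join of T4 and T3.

Common upper bounds of {T4, T3}: T0, T10, T12, T3, T6, T7.
The least among these is T3.

T3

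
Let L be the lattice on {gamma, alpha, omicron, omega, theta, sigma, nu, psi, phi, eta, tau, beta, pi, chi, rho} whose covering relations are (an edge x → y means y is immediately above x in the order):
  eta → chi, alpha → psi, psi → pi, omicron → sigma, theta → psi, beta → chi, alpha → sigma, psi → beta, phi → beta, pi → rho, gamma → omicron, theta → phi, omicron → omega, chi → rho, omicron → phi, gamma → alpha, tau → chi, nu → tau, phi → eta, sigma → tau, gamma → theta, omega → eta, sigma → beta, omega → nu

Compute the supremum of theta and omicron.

Common upper bounds of {theta, omicron}: beta, chi, eta, phi, rho.
The least among these is phi.

phi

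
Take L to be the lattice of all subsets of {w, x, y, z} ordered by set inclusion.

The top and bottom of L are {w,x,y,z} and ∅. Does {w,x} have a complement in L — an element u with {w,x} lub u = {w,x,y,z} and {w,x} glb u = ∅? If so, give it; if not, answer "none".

Need u with {w,x} ∨ u = {w,x,y,z} and {w,x} ∧ u = ∅.
Checking each element gives: {y,z}.

{y,z}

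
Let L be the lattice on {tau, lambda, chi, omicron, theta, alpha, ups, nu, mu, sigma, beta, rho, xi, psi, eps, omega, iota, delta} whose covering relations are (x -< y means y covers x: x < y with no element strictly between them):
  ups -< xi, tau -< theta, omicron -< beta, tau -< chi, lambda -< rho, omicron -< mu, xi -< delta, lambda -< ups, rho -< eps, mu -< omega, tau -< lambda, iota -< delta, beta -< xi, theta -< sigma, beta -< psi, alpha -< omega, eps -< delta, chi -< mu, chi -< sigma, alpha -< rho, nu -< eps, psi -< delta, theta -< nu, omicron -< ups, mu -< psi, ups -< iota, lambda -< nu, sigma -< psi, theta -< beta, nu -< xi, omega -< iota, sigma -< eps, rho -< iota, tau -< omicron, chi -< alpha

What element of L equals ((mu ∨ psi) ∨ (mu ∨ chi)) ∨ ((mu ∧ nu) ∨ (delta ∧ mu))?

psi

mu ∨ psi = psi
mu ∨ chi = mu
psi ∨ mu = psi
mu ∧ nu = tau
delta ∧ mu = mu
tau ∨ mu = mu
psi ∨ mu = psi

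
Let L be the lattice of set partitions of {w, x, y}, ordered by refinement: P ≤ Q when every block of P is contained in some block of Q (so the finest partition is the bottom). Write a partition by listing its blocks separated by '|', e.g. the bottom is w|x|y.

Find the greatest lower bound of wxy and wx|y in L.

wx|y

The meet (common refinement) of wxy and wx|y intersects blocks pairwise, giving wx|y.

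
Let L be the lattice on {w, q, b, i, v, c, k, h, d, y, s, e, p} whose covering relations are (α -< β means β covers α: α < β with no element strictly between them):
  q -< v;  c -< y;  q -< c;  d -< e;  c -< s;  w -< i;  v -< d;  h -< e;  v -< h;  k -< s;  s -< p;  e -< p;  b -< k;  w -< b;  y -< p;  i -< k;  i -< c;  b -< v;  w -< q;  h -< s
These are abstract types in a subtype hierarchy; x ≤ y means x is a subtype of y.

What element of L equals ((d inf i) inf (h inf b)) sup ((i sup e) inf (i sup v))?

s

d ∧ i = w
h ∧ b = b
w ∧ b = w
i ∨ e = p
i ∨ v = s
p ∧ s = s
w ∨ s = s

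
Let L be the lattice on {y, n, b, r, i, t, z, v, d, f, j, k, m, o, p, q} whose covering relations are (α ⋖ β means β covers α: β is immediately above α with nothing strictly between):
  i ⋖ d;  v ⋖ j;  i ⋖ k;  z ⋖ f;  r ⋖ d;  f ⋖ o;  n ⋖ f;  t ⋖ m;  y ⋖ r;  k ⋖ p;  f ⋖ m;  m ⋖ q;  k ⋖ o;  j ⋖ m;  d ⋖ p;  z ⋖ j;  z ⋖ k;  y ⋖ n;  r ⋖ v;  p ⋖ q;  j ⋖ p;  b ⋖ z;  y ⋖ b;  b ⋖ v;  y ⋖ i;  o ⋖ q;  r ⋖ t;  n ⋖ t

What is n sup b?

f

Common upper bounds of {n, b}: f, m, o, q.
The least among these is f.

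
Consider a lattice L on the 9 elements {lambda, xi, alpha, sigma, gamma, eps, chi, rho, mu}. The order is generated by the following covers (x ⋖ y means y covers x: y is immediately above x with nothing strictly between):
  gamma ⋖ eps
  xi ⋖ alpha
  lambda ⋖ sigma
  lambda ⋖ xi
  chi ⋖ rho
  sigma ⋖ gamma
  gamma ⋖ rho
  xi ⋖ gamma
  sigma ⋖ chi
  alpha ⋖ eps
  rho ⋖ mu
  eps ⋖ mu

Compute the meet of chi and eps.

Common lower bounds of {chi, eps}: lambda, sigma.
The greatest among these is sigma.

sigma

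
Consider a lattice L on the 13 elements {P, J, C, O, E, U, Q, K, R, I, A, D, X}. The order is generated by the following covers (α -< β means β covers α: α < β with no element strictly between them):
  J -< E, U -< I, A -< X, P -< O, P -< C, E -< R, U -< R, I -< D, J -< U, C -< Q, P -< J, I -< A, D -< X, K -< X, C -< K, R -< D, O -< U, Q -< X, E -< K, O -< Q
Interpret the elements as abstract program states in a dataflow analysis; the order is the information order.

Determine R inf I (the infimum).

U

Common lower bounds of {R, I}: J, O, P, U.
The greatest among these is U.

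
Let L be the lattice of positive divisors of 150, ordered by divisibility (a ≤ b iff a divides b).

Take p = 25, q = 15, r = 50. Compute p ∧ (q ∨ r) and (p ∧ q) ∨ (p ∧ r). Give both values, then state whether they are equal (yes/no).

q ∨ r = 150, so p ∧ (q ∨ r) = 25 ∧ 150 = 25.
p ∧ q = 5 and p ∧ r = 25, so (p ∧ q) ∨ (p ∧ r) = 5 ∨ 25 = 25.
Equal: yes.

25; 25; yes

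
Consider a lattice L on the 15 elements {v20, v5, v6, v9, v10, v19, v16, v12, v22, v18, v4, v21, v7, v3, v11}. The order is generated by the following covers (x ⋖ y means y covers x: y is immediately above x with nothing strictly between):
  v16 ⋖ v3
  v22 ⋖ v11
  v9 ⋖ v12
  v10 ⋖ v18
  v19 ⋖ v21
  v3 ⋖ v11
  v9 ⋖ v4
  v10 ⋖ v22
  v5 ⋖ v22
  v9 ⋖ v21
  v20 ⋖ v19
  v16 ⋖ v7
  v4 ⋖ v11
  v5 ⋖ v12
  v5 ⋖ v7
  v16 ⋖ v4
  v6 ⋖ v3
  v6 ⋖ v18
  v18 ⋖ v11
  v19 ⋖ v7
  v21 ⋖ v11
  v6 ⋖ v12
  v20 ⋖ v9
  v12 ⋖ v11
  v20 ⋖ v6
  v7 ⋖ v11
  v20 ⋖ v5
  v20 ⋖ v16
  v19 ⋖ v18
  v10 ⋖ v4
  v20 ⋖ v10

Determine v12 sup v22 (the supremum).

v11

Common upper bounds of {v12, v22}: v11.
The least among these is v11.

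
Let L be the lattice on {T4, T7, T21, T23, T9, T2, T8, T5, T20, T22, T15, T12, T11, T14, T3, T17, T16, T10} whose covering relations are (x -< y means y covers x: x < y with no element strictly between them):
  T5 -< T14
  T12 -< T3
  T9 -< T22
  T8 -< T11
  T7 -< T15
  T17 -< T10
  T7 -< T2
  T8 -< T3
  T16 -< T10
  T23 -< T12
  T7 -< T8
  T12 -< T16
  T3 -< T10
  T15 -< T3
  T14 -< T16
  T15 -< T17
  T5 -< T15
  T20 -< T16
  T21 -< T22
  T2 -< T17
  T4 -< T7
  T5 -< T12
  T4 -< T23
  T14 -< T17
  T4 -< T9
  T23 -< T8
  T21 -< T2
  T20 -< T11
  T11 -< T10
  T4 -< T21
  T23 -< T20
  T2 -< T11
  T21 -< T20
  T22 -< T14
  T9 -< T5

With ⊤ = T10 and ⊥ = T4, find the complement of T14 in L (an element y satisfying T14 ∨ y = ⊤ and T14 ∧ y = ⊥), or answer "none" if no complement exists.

Need y with T14 ∨ y = T10 and T14 ∧ y = T4.
Checking each element gives: T8.

T8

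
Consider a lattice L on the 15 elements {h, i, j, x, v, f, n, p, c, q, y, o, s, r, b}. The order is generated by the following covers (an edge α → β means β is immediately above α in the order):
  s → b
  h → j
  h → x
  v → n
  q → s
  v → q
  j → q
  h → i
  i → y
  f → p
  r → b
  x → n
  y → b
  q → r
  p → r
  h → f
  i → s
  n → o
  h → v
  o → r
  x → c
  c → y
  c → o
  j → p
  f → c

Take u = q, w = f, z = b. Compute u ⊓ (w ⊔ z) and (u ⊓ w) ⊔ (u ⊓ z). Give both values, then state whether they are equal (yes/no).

w ⊔ z = b, so u ⊓ (w ⊔ z) = q ⊓ b = q.
u ⊓ w = h and u ⊓ z = q, so (u ⊓ w) ⊔ (u ⊓ z) = h ⊔ q = q.
Equal: yes.

q; q; yes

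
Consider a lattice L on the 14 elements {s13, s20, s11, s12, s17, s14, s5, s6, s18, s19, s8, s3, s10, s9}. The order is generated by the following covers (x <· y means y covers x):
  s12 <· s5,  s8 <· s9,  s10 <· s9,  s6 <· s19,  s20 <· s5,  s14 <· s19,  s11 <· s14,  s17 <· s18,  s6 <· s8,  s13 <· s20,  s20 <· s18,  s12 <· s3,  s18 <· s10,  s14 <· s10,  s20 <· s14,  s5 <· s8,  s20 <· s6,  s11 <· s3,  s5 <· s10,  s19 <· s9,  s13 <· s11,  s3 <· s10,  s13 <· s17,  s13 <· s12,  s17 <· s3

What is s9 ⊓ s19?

Common lower bounds of {s9, s19}: s11, s13, s14, s19, s20, s6.
The greatest among these is s19.

s19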